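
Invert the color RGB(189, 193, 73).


Invert: (255-R, 255-G, 255-B)
R: 255-189 = 66
G: 255-193 = 62
B: 255-73 = 182
= RGB(66, 62, 182)


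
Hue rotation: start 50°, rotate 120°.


New hue = (H + rotation) mod 360
New hue = (50 + 120) mod 360
= 170 mod 360
= 170°


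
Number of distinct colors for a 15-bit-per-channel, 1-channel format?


Total bits = 15 bits/channel × 1 channels = 15 bits
Distinct colors = 2^15
= 32,768 colors


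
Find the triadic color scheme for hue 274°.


Triadic: equally spaced at 120° intervals
H1 = 274°
H2 = (274 + 120) mod 360 = 34°
H3 = (274 + 240) mod 360 = 154°
Triadic = 274°, 34°, 154°


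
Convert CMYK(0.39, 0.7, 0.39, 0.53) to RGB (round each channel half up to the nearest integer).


R = 255 × (1-C) × (1-K) = 255 × 0.61 × 0.47 = 73.1085 → 73
G = 255 × (1-M) × (1-K) = 255 × 0.30 × 0.47 = 35.955 → 36
B = 255 × (1-Y) × (1-K) = 255 × 0.61 × 0.47 = 73.1085 → 73
= RGB(73, 36, 73)


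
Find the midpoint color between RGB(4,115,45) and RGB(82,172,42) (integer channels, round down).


Midpoint: each channel = ⌊(C₁+C₂)/2⌋
R: ⌊(4+82)/2⌋ = 43
G: ⌊(115+172)/2⌋ = 143
B: ⌊(45+42)/2⌋ = 43
= RGB(43, 143, 43)


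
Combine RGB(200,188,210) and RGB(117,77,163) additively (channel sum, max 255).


Additive: each channel = min(255, C₁+C₂)
R: 200+117 = 317 → 255
G: 188+77 = 265 → 255
B: 210+163 = 373 → 255
= RGB(255, 255, 255)


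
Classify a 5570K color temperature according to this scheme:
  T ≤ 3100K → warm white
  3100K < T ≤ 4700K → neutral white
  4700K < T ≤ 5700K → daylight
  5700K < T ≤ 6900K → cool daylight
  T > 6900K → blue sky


Temperature: 5570K
4700K < 5570K ≤ 5700K → daylight
Classification: daylight


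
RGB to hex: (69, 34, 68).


R = 69 → 45 (hex)
G = 34 → 22 (hex)
B = 68 → 44 (hex)
Hex = #452244


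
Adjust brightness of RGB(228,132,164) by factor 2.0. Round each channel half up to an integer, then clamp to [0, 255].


Multiply each channel by 2.0, round half up, clamp to [0, 255]
R: 228×2.0 = 456 → clamp → 255
G: 132×2.0 = 264 → clamp → 255
B: 164×2.0 = 328 → clamp → 255
= RGB(255, 255, 255)


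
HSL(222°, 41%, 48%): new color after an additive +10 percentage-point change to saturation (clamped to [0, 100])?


Original S = 41%
Adjustment = +10 percentage points
New S = 41 + (10) = 51
Clamp to [0, 100] → 51
= HSL(222°, 51%, 48%)


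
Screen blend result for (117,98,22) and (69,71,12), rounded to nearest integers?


Screen: C = 255 - (255-A)×(255-B)/255, rounded to nearest integer
R: 255 - (255-117)×(255-69)/255 = 255 - 25668/255 ≈ 255 - 100.659 = 154.341 → 154
G: 255 - (255-98)×(255-71)/255 = 255 - 28888/255 ≈ 255 - 113.286 = 141.714 → 142
B: 255 - (255-22)×(255-12)/255 = 255 - 56619/255 ≈ 255 - 222.035 = 32.965 → 33
= RGB(154, 142, 33)


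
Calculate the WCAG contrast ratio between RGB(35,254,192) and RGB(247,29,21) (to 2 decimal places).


Linearize each sRGB channel c=v/255: c/12.92 if c ≤ 0.04045 else ((c+0.055)/1.055)^2.4
L = 0.2126×R_lin + 0.7152×G_lin + 0.0722×B_lin
Color 1 (35,254,192):
  R=35: 35/255≈0.1373 > 0.04045 → ((0.1373+0.055)/1.055)^2.4 ≈ 0.01681
  G=254: 254/255≈0.9961 > 0.04045 → ((0.9961+0.055)/1.055)^2.4 ≈ 0.99110
  B=192: 192/255≈0.7529 > 0.04045 → ((0.7529+0.055)/1.055)^2.4 ≈ 0.52712
  L1 = 0.2126×0.01681 + 0.7152×0.99110 + 0.0722×0.52712 ≈ 0.75047
Color 2 (247,29,21):
  R=247: 247/255≈0.9686 > 0.04045 → ((0.9686+0.055)/1.055)^2.4 ≈ 0.93011
  G=29: 29/255≈0.1137 > 0.04045 → ((0.1137+0.055)/1.055)^2.4 ≈ 0.01229
  B=21: 21/255≈0.0824 > 0.04045 → ((0.0824+0.055)/1.055)^2.4 ≈ 0.00750
  L2 = 0.2126×0.93011 + 0.7152×0.01229 + 0.0722×0.00750 ≈ 0.20707
Lighter = 0.75047, Darker = 0.20707
Ratio = (L_lighter + 0.05) / (L_darker + 0.05)
Ratio = (0.75047 + 0.05) / (0.20707 + 0.05) = 0.80047 / 0.25707 ≈ 3.1138
Ratio ≈ 3.11:1


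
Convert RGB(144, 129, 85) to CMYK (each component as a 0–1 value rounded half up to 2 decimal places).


R'=144/255≈0.5647, G'=129/255≈0.5059, B'=85/255≈0.3333
K = 1 - max(R',G',B') = 1 - 144/255 = 111/255 = 0.43529… → 0.44
(1-R'-K)/(1-K) simplifies to (max-R)/max with max = 144:
C = (144-144)/144 = 0/144 = 0 → 0.00
M = (144-129)/144 = 15/144 = 0.10416… → 0.10
Y = (144-85)/144 = 59/144 = 0.40972… → 0.41
= CMYK(0.00, 0.10, 0.41, 0.44)


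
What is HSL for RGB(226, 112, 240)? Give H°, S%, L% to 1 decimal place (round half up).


Normalize: R'=226/255≈0.8863, G'=112/255≈0.4392, B'=240/255≈0.9412
Max=240/255, Min=112/255, Δ=Max-Min=128/255
L = (Max+Min)/2 = (240+112)/510 = 352/510 = 0.69019… → L = 69.0%
L > 0.5 → S = Δ/(2-Max-Min) = 128/(510-240-112) = 128/158 = 0.81012… → S = 81.0%
(the 1/255 factors cancel in S and H, so raw channel differences can be used)
Max is B' → H = 60 × ((R-G)/Δ + 4) = 60 × ((226-112)/128 + 4)
  114/128 + 4 = 0.8906… + 4 = 4.8906…
  H = 60 × 4.8906… = 293.437…° → H = 293.4°
= HSL(293.4°, 81.0%, 69.0%)


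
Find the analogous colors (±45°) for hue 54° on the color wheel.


Base hue: 54°
Left analog: (54 - 45) mod 360 = 9°
Right analog: (54 + 45) mod 360 = 99°
Analogous hues = 9° and 99°


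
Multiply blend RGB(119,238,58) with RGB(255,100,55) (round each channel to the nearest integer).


Multiply: C = A×B/255, rounded to nearest integer
R: 119×255/255 = 30345/255 ≈ 119.000 → 119
G: 238×100/255 = 23800/255 ≈ 93.333 → 93
B: 58×55/255 = 3190/255 ≈ 12.510 → 13
= RGB(119, 93, 13)


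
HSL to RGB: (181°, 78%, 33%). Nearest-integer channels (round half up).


H=181°, S=0.78, L=0.33
C = (1-|2L-1|)×S = (1-|-0.34|)×0.78 = 0.5148
H' = H/60 = 181/60 ≈ 3.0167; X = C×(1-|H' mod 2 - 1|) = 0.50622
m = L - C/2 = 0.33 - 0.2574 = 0.0726
Sector ⌊H'⌋ = 3 → (R',G',B') = (0.0, 0.50622, 0.5148)
RGB = ((R'+m)×255, (G'+m)×255, (B'+m)×255) = (18.513, 147.5991, 149.787)
Round half up → RGB(19, 148, 150)


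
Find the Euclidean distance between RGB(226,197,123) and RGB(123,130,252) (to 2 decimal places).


d = √[(R₁-R₂)² + (G₁-G₂)² + (B₁-B₂)²]
d = √[(226-123)² + (197-130)² + (123-252)²]
d = √[10609 + 4489 + 16641]
d = √31739
d ≈ 178.15


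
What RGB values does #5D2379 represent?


5D → 93 (R)
23 → 35 (G)
79 → 121 (B)
= RGB(93, 35, 121)


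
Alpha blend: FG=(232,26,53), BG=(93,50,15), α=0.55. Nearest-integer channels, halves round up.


C = α×F + (1-α)×B, with 1-α = 0.45
R: 0.55×232 + 0.45×93 = 127.60 + 41.85 = 169.45 → 169
G: 0.55×26 + 0.45×50 = 14.30 + 22.50 = 36.80 → 37
B: 0.55×53 + 0.45×15 = 29.15 + 6.75 = 35.90 → 36
= RGB(169, 37, 36)


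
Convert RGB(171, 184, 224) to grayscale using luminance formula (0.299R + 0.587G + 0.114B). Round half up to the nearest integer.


Gray = 0.299×R + 0.587×G + 0.114×B
Gray = 0.299×171 + 0.587×184 + 0.114×224
Gray = 51.129 + 108.008 + 25.536
Gray = 184.673 → round half up → 185
Gray = 185


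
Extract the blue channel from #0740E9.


Color: #0740E9
R = 07 = 7
G = 40 = 64
B = E9 = 233
Blue = 233


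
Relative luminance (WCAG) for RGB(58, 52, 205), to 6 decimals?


Linearize each channel (sRGB transfer function): c = v/255; c_lin = c/12.92 if c ≤ 0.04045, else ((c+0.055)/1.055)^2.4
  R: 58/255 ≈ 0.227451 > 0.04045 → ((0.227451+0.055)/1.055)^2.4 ≈ 0.042311
  G: 52/255 ≈ 0.203922 > 0.04045 → ((0.203922+0.055)/1.055)^2.4 ≈ 0.034340
  B: 205/255 ≈ 0.803922 > 0.04045 → ((0.803922+0.055)/1.055)^2.4 ≈ 0.610496
R_lin = 0.042311, G_lin = 0.034340, B_lin = 0.610496
L = 0.2126×R + 0.7152×G + 0.0722×B
L = 0.2126×0.042311 + 0.7152×0.034340 + 0.0722×0.610496
L ≈ 0.077633


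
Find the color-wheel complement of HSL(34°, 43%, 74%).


Complement = opposite side of color wheel = hue + 180°
H' = (34 + 180) mod 360 = 214°
S and L unchanged.
= HSL(214°, 43%, 74%)


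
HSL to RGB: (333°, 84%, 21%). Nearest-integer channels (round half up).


H=333°, S=0.84, L=0.21
C = (1-|2L-1|)×S = (1-|-0.58|)×0.84 = 0.3528
H' = H/60 = 333/60 ≈ 5.5500; X = C×(1-|H' mod 2 - 1|) = 0.15876
m = L - C/2 = 0.21 - 0.1764 = 0.0336
Sector ⌊H'⌋ = 5 → (R',G',B') = (0.3528, 0.0, 0.15876)
RGB = ((R'+m)×255, (G'+m)×255, (B'+m)×255) = (98.532, 8.568, 49.0518)
Round half up → RGB(99, 9, 49)


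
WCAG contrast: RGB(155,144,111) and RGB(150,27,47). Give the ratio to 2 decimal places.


Linearize each sRGB channel c=v/255: c/12.92 if c ≤ 0.04045 else ((c+0.055)/1.055)^2.4
L = 0.2126×R_lin + 0.7152×G_lin + 0.0722×B_lin
Color 1 (155,144,111):
  R=155: 155/255≈0.6078 > 0.04045 → ((0.6078+0.055)/1.055)^2.4 ≈ 0.32778
  G=144: 144/255≈0.5647 > 0.04045 → ((0.5647+0.055)/1.055)^2.4 ≈ 0.27889
  B=111: 111/255≈0.4353 > 0.04045 → ((0.4353+0.055)/1.055)^2.4 ≈ 0.15896
  L1 = 0.2126×0.32778 + 0.7152×0.27889 + 0.0722×0.15896 ≈ 0.28063
Color 2 (150,27,47):
  R=150: 150/255≈0.5882 > 0.04045 → ((0.5882+0.055)/1.055)^2.4 ≈ 0.30499
  G=27: 27/255≈0.1059 > 0.04045 → ((0.1059+0.055)/1.055)^2.4 ≈ 0.01096
  B=47: 47/255≈0.1843 > 0.04045 → ((0.1843+0.055)/1.055)^2.4 ≈ 0.02843
  L2 = 0.2126×0.30499 + 0.7152×0.01096 + 0.0722×0.02843 ≈ 0.07473
Lighter = 0.28063, Darker = 0.07473
Ratio = (L_lighter + 0.05) / (L_darker + 0.05)
Ratio = (0.28063 + 0.05) / (0.07473 + 0.05) = 0.33063 / 0.12473 ≈ 2.6507
Ratio ≈ 2.65:1


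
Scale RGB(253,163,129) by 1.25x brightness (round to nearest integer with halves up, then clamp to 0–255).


Multiply each channel by 1.25, round half up, clamp to [0, 255]
R: 253×1.25 = 316.25 → round → 316 → clamp → 255
G: 163×1.25 = 203.75 → round → 204
B: 129×1.25 = 161.25 → round → 161
= RGB(255, 204, 161)


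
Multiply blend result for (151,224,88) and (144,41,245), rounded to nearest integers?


Multiply: C = A×B/255, rounded to nearest integer
R: 151×144/255 = 21744/255 ≈ 85.271 → 85
G: 224×41/255 = 9184/255 ≈ 36.016 → 36
B: 88×245/255 = 21560/255 ≈ 84.549 → 85
= RGB(85, 36, 85)


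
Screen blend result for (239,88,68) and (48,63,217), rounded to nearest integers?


Screen: C = 255 - (255-A)×(255-B)/255, rounded to nearest integer
R: 255 - (255-239)×(255-48)/255 = 255 - 3312/255 ≈ 255 - 12.988 = 242.012 → 242
G: 255 - (255-88)×(255-63)/255 = 255 - 32064/255 ≈ 255 - 125.741 = 129.259 → 129
B: 255 - (255-68)×(255-217)/255 = 255 - 7106/255 ≈ 255 - 27.867 = 227.133 → 227
= RGB(242, 129, 227)


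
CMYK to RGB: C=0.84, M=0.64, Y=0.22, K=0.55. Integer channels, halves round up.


R = 255 × (1-C) × (1-K) = 255 × 0.16 × 0.45 = 18.36 → 18
G = 255 × (1-M) × (1-K) = 255 × 0.36 × 0.45 = 41.31 → 41
B = 255 × (1-Y) × (1-K) = 255 × 0.78 × 0.45 = 89.505 → 90
= RGB(18, 41, 90)


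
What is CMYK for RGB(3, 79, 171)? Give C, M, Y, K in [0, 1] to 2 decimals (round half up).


R'=3/255≈0.0118, G'=79/255≈0.3098, B'=171/255≈0.6706
K = 1 - max(R',G',B') = 1 - 171/255 = 84/255 = 0.32941… → 0.33
(1-R'-K)/(1-K) simplifies to (max-R)/max with max = 171:
C = (171-3)/171 = 168/171 = 0.98245… → 0.98
M = (171-79)/171 = 92/171 = 0.53801… → 0.54
Y = (171-171)/171 = 0/171 = 0 → 0.00
= CMYK(0.98, 0.54, 0.00, 0.33)


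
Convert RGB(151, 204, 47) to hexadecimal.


R = 151 → 97 (hex)
G = 204 → CC (hex)
B = 47 → 2F (hex)
Hex = #97CC2F


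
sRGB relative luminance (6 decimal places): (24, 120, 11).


Linearize each channel (sRGB transfer function): c = v/255; c_lin = c/12.92 if c ≤ 0.04045, else ((c+0.055)/1.055)^2.4
  R: 24/255 ≈ 0.094118 > 0.04045 → ((0.094118+0.055)/1.055)^2.4 ≈ 0.009134
  G: 120/255 ≈ 0.470588 > 0.04045 → ((0.470588+0.055)/1.055)^2.4 ≈ 0.187821
  B: 11/255 ≈ 0.043137 > 0.04045 → ((0.043137+0.055)/1.055)^2.4 ≈ 0.003347
R_lin = 0.009134, G_lin = 0.187821, B_lin = 0.003347
L = 0.2126×R + 0.7152×G + 0.0722×B
L = 0.2126×0.009134 + 0.7152×0.187821 + 0.0722×0.003347
L ≈ 0.136513


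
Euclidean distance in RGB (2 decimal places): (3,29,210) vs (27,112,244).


d = √[(R₁-R₂)² + (G₁-G₂)² + (B₁-B₂)²]
d = √[(3-27)² + (29-112)² + (210-244)²]
d = √[576 + 6889 + 1156]
d = √8621
d ≈ 92.85


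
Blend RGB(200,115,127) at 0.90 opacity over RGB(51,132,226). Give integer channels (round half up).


C = α×F + (1-α)×B, with 1-α = 0.10
R: 0.90×200 + 0.10×51 = 180.00 + 5.10 = 185.10 → 185
G: 0.90×115 + 0.10×132 = 103.50 + 13.20 = 116.70 → 117
B: 0.90×127 + 0.10×226 = 114.30 + 22.60 = 136.90 → 137
= RGB(185, 117, 137)


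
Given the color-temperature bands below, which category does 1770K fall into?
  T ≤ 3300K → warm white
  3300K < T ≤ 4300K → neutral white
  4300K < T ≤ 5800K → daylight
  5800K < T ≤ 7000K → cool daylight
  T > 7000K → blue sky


Temperature: 1770K
1770K ≤ 3300K → warm white
Classification: warm white


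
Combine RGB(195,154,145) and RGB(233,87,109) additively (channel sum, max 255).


Additive: each channel = min(255, C₁+C₂)
R: 195+233 = 428 → 255
G: 154+87 = 241 → 241
B: 145+109 = 254 → 254
= RGB(255, 241, 254)


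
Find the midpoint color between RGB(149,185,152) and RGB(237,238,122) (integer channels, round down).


Midpoint: each channel = ⌊(C₁+C₂)/2⌋
R: ⌊(149+237)/2⌋ = 193
G: ⌊(185+238)/2⌋ = 211
B: ⌊(152+122)/2⌋ = 137
= RGB(193, 211, 137)


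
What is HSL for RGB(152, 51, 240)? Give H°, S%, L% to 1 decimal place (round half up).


Normalize: R'=152/255≈0.5961, G'=51/255≈0.2000, B'=240/255≈0.9412
Max=240/255, Min=51/255, Δ=Max-Min=189/255
L = (Max+Min)/2 = (240+51)/510 = 291/510 = 0.57058… → L = 57.1%
L > 0.5 → S = Δ/(2-Max-Min) = 189/(510-240-51) = 189/219 = 0.86301… → S = 86.3%
(the 1/255 factors cancel in S and H, so raw channel differences can be used)
Max is B' → H = 60 × ((R-G)/Δ + 4) = 60 × ((152-51)/189 + 4)
  101/189 + 4 = 0.5343… + 4 = 4.5343…
  H = 60 × 4.5343… = 272.063…° → H = 272.1°
= HSL(272.1°, 86.3%, 57.1%)


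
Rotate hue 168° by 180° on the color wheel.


New hue = (H + rotation) mod 360
New hue = (168 + 180) mod 360
= 348 mod 360
= 348°


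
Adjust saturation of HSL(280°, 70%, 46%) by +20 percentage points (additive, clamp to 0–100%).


Original S = 70%
Adjustment = +20 percentage points
New S = 70 + (20) = 90
Clamp to [0, 100] → 90
= HSL(280°, 90%, 46%)


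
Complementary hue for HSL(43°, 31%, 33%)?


Complement = opposite side of color wheel = hue + 180°
H' = (43 + 180) mod 360 = 223°
S and L unchanged.
= HSL(223°, 31%, 33%)


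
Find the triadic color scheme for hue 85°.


Triadic: equally spaced at 120° intervals
H1 = 85°
H2 = (85 + 120) mod 360 = 205°
H3 = (85 + 240) mod 360 = 325°
Triadic = 85°, 205°, 325°


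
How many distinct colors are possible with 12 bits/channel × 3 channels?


Total bits = 12 bits/channel × 3 channels = 36 bits
Distinct colors = 2^36
= 68,719,476,736 colors


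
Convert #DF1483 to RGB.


DF → 223 (R)
14 → 20 (G)
83 → 131 (B)
= RGB(223, 20, 131)


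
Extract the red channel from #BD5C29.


Color: #BD5C29
R = BD = 189
G = 5C = 92
B = 29 = 41
Red = 189


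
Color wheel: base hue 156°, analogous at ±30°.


Base hue: 156°
Left analog: (156 - 30) mod 360 = 126°
Right analog: (156 + 30) mod 360 = 186°
Analogous hues = 126° and 186°


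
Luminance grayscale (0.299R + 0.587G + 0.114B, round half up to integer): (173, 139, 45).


Gray = 0.299×R + 0.587×G + 0.114×B
Gray = 0.299×173 + 0.587×139 + 0.114×45
Gray = 51.727 + 81.593 + 5.130
Gray = 138.450 → round half up → 138
Gray = 138


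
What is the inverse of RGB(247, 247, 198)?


Invert: (255-R, 255-G, 255-B)
R: 255-247 = 8
G: 255-247 = 8
B: 255-198 = 57
= RGB(8, 8, 57)


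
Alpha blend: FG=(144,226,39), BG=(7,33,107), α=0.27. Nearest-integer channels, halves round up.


C = α×F + (1-α)×B, with 1-α = 0.73
R: 0.27×144 + 0.73×7 = 38.88 + 5.11 = 43.99 → 44
G: 0.27×226 + 0.73×33 = 61.02 + 24.09 = 85.11 → 85
B: 0.27×39 + 0.73×107 = 10.53 + 78.11 = 88.64 → 89
= RGB(44, 85, 89)


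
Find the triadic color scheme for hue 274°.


Triadic: equally spaced at 120° intervals
H1 = 274°
H2 = (274 + 120) mod 360 = 34°
H3 = (274 + 240) mod 360 = 154°
Triadic = 274°, 34°, 154°


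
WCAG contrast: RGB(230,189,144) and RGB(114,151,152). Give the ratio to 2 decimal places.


Linearize each sRGB channel c=v/255: c/12.92 if c ≤ 0.04045 else ((c+0.055)/1.055)^2.4
L = 0.2126×R_lin + 0.7152×G_lin + 0.0722×B_lin
Color 1 (230,189,144):
  R=230: 230/255≈0.9020 > 0.04045 → ((0.9020+0.055)/1.055)^2.4 ≈ 0.79130
  G=189: 189/255≈0.7412 > 0.04045 → ((0.7412+0.055)/1.055)^2.4 ≈ 0.50888
  B=144: 144/255≈0.5647 > 0.04045 → ((0.5647+0.055)/1.055)^2.4 ≈ 0.27889
  L1 = 0.2126×0.79130 + 0.7152×0.50888 + 0.0722×0.27889 ≈ 0.55232
Color 2 (114,151,152):
  R=114: 114/255≈0.4471 > 0.04045 → ((0.4471+0.055)/1.055)^2.4 ≈ 0.16827
  G=151: 151/255≈0.5922 > 0.04045 → ((0.5922+0.055)/1.055)^2.4 ≈ 0.30947
  B=152: 152/255≈0.5961 > 0.04045 → ((0.5961+0.055)/1.055)^2.4 ≈ 0.31399
  L2 = 0.2126×0.16827 + 0.7152×0.30947 + 0.0722×0.31399 ≈ 0.27978
Lighter = 0.55232, Darker = 0.27978
Ratio = (L_lighter + 0.05) / (L_darker + 0.05)
Ratio = (0.55232 + 0.05) / (0.27978 + 0.05) = 0.60232 / 0.32978 ≈ 1.8264
Ratio ≈ 1.83:1


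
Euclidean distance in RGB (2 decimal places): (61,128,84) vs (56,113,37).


d = √[(R₁-R₂)² + (G₁-G₂)² + (B₁-B₂)²]
d = √[(61-56)² + (128-113)² + (84-37)²]
d = √[25 + 225 + 2209]
d = √2459
d ≈ 49.59


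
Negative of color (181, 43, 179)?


Invert: (255-R, 255-G, 255-B)
R: 255-181 = 74
G: 255-43 = 212
B: 255-179 = 76
= RGB(74, 212, 76)


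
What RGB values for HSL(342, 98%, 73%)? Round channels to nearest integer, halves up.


H=342°, S=0.98, L=0.73
C = (1-|2L-1|)×S = (1-|0.46|)×0.98 = 0.5292
H' = H/60 = 342/60 ≈ 5.7000; X = C×(1-|H' mod 2 - 1|) = 0.15876
m = L - C/2 = 0.73 - 0.2646 = 0.4654
Sector ⌊H'⌋ = 5 → (R',G',B') = (0.5292, 0.0, 0.15876)
RGB = ((R'+m)×255, (G'+m)×255, (B'+m)×255) = (253.623, 118.677, 159.1608)
Round half up → RGB(254, 119, 159)


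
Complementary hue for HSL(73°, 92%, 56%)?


Complement = opposite side of color wheel = hue + 180°
H' = (73 + 180) mod 360 = 253°
S and L unchanged.
= HSL(253°, 92%, 56%)


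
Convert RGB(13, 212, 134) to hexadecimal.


R = 13 → 0D (hex)
G = 212 → D4 (hex)
B = 134 → 86 (hex)
Hex = #0DD486


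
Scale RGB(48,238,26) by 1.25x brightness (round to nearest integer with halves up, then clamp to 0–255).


Multiply each channel by 1.25, round half up, clamp to [0, 255]
R: 48×1.25 = 60
G: 238×1.25 = 297.5 → round → 298 → clamp → 255
B: 26×1.25 = 32.5 → round → 33
= RGB(60, 255, 33)


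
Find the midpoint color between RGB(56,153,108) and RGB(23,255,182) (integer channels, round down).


Midpoint: each channel = ⌊(C₁+C₂)/2⌋
R: ⌊(56+23)/2⌋ = 39
G: ⌊(153+255)/2⌋ = 204
B: ⌊(108+182)/2⌋ = 145
= RGB(39, 204, 145)


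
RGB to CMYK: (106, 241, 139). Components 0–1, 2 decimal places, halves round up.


R'=106/255≈0.4157, G'=241/255≈0.9451, B'=139/255≈0.5451
K = 1 - max(R',G',B') = 1 - 241/255 = 14/255 = 0.05490… → 0.05
(1-R'-K)/(1-K) simplifies to (max-R)/max with max = 241:
C = (241-106)/241 = 135/241 = 0.56016… → 0.56
M = (241-241)/241 = 0/241 = 0 → 0.00
Y = (241-139)/241 = 102/241 = 0.42323… → 0.42
= CMYK(0.56, 0.00, 0.42, 0.05)


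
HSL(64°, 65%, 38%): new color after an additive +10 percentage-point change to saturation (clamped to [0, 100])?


Original S = 65%
Adjustment = +10 percentage points
New S = 65 + (10) = 75
Clamp to [0, 100] → 75
= HSL(64°, 75%, 38%)


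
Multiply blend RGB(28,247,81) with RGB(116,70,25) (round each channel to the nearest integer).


Multiply: C = A×B/255, rounded to nearest integer
R: 28×116/255 = 3248/255 ≈ 12.737 → 13
G: 247×70/255 = 17290/255 ≈ 67.804 → 68
B: 81×25/255 = 2025/255 ≈ 7.941 → 8
= RGB(13, 68, 8)


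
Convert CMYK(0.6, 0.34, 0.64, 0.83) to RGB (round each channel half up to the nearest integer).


R = 255 × (1-C) × (1-K) = 255 × 0.40 × 0.17 = 17.34 → 17
G = 255 × (1-M) × (1-K) = 255 × 0.66 × 0.17 = 28.611 → 29
B = 255 × (1-Y) × (1-K) = 255 × 0.36 × 0.17 = 15.606 → 16
= RGB(17, 29, 16)


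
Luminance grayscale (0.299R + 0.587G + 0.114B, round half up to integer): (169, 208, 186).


Gray = 0.299×R + 0.587×G + 0.114×B
Gray = 0.299×169 + 0.587×208 + 0.114×186
Gray = 50.531 + 122.096 + 21.204
Gray = 193.831 → round half up → 194
Gray = 194


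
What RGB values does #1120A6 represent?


11 → 17 (R)
20 → 32 (G)
A6 → 166 (B)
= RGB(17, 32, 166)


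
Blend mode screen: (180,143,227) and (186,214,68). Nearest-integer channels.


Screen: C = 255 - (255-A)×(255-B)/255, rounded to nearest integer
R: 255 - (255-180)×(255-186)/255 = 255 - 5175/255 ≈ 255 - 20.294 = 234.706 → 235
G: 255 - (255-143)×(255-214)/255 = 255 - 4592/255 ≈ 255 - 18.008 = 236.992 → 237
B: 255 - (255-227)×(255-68)/255 = 255 - 5236/255 ≈ 255 - 20.533 = 234.467 → 234
= RGB(235, 237, 234)


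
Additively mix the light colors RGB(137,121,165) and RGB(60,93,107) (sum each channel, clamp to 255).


Additive: each channel = min(255, C₁+C₂)
R: 137+60 = 197 → 197
G: 121+93 = 214 → 214
B: 165+107 = 272 → 255
= RGB(197, 214, 255)


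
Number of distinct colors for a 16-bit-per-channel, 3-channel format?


Total bits = 16 bits/channel × 3 channels = 48 bits
Distinct colors = 2^48
= 281,474,976,710,656 colors


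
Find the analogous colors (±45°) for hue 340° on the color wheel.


Base hue: 340°
Left analog: (340 - 45) mod 360 = 295°
Right analog: (340 + 45) mod 360 = 25°
Analogous hues = 295° and 25°


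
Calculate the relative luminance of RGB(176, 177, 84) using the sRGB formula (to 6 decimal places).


Linearize each channel (sRGB transfer function): c = v/255; c_lin = c/12.92 if c ≤ 0.04045, else ((c+0.055)/1.055)^2.4
  R: 176/255 ≈ 0.690196 > 0.04045 → ((0.690196+0.055)/1.055)^2.4 ≈ 0.434154
  G: 177/255 ≈ 0.694118 > 0.04045 → ((0.694118+0.055)/1.055)^2.4 ≈ 0.439657
  B: 84/255 ≈ 0.329412 > 0.04045 → ((0.329412+0.055)/1.055)^2.4 ≈ 0.088656
R_lin = 0.434154, G_lin = 0.439657, B_lin = 0.088656
L = 0.2126×R + 0.7152×G + 0.0722×B
L = 0.2126×0.434154 + 0.7152×0.439657 + 0.0722×0.088656
L ≈ 0.413145


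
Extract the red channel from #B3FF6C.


Color: #B3FF6C
R = B3 = 179
G = FF = 255
B = 6C = 108
Red = 179


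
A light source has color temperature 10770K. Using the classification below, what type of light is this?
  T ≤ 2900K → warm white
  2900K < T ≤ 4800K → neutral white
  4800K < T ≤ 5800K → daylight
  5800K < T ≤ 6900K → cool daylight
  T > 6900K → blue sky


Temperature: 10770K
10770K > 6900K → blue sky
Classification: blue sky


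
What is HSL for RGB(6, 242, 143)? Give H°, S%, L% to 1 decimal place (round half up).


Normalize: R'=6/255≈0.0235, G'=242/255≈0.9490, B'=143/255≈0.5608
Max=242/255, Min=6/255, Δ=Max-Min=236/255
L = (Max+Min)/2 = (242+6)/510 = 248/510 = 0.48627… → L = 48.6%
L ≤ 0.5 → S = Δ/(Max+Min) = 236/(242+6) = 236/248 = 0.95161… → S = 95.2%
(the 1/255 factors cancel in S and H, so raw channel differences can be used)
Max is G' → H = 60 × ((B-R)/Δ + 2) = 60 × ((143-6)/236 + 2)
  137/236 + 2 = 0.5805… + 2 = 2.5805…
  H = 60 × 2.5805… = 154.830…° → H = 154.8°
= HSL(154.8°, 95.2%, 48.6%)


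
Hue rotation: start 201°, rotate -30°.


New hue = (H + rotation) mod 360
New hue = (201 -30) mod 360
= 171 mod 360
= 171°


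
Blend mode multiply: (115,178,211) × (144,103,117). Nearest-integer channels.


Multiply: C = A×B/255, rounded to nearest integer
R: 115×144/255 = 16560/255 ≈ 64.941 → 65
G: 178×103/255 = 18334/255 ≈ 71.898 → 72
B: 211×117/255 = 24687/255 ≈ 96.812 → 97
= RGB(65, 72, 97)


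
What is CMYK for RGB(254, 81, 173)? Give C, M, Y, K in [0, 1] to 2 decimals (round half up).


R'=254/255≈0.9961, G'=81/255≈0.3176, B'=173/255≈0.6784
K = 1 - max(R',G',B') = 1 - 254/255 = 1/255 = 0.00392… → 0.00
(1-R'-K)/(1-K) simplifies to (max-R)/max with max = 254:
C = (254-254)/254 = 0/254 = 0 → 0.00
M = (254-81)/254 = 173/254 = 0.68110… → 0.68
Y = (254-173)/254 = 81/254 = 0.31889… → 0.32
= CMYK(0.00, 0.68, 0.32, 0.00)


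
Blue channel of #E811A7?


Color: #E811A7
R = E8 = 232
G = 11 = 17
B = A7 = 167
Blue = 167


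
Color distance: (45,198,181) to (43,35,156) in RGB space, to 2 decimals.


d = √[(R₁-R₂)² + (G₁-G₂)² + (B₁-B₂)²]
d = √[(45-43)² + (198-35)² + (181-156)²]
d = √[4 + 26569 + 625]
d = √27198
d ≈ 164.92


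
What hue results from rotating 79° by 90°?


New hue = (H + rotation) mod 360
New hue = (79 + 90) mod 360
= 169 mod 360
= 169°


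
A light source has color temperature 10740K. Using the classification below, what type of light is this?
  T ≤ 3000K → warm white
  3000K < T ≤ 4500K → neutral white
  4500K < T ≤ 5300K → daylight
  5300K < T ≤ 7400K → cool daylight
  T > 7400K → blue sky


Temperature: 10740K
10740K > 7400K → blue sky
Classification: blue sky


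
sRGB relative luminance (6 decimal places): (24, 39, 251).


Linearize each channel (sRGB transfer function): c = v/255; c_lin = c/12.92 if c ≤ 0.04045, else ((c+0.055)/1.055)^2.4
  R: 24/255 ≈ 0.094118 > 0.04045 → ((0.094118+0.055)/1.055)^2.4 ≈ 0.009134
  G: 39/255 ≈ 0.152941 > 0.04045 → ((0.152941+0.055)/1.055)^2.4 ≈ 0.020289
  B: 251/255 ≈ 0.984314 > 0.04045 → ((0.984314+0.055)/1.055)^2.4 ≈ 0.964686
R_lin = 0.009134, G_lin = 0.020289, B_lin = 0.964686
L = 0.2126×R + 0.7152×G + 0.0722×B
L = 0.2126×0.009134 + 0.7152×0.020289 + 0.0722×0.964686
L ≈ 0.086103


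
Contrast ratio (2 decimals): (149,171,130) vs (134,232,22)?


Linearize each sRGB channel c=v/255: c/12.92 if c ≤ 0.04045 else ((c+0.055)/1.055)^2.4
L = 0.2126×R_lin + 0.7152×G_lin + 0.0722×B_lin
Color 1 (149,171,130):
  R=149: 149/255≈0.5843 > 0.04045 → ((0.5843+0.055)/1.055)^2.4 ≈ 0.30054
  G=171: 171/255≈0.6706 > 0.04045 → ((0.6706+0.055)/1.055)^2.4 ≈ 0.40724
  B=130: 130/255≈0.5098 > 0.04045 → ((0.5098+0.055)/1.055)^2.4 ≈ 0.22323
  L1 = 0.2126×0.30054 + 0.7152×0.40724 + 0.0722×0.22323 ≈ 0.37127
Color 2 (134,232,22):
  R=134: 134/255≈0.5255 > 0.04045 → ((0.5255+0.055)/1.055)^2.4 ≈ 0.23840
  G=232: 232/255≈0.9098 > 0.04045 → ((0.9098+0.055)/1.055)^2.4 ≈ 0.80695
  B=22: 22/255≈0.0863 > 0.04045 → ((0.0863+0.055)/1.055)^2.4 ≈ 0.00802
  L2 = 0.2126×0.23840 + 0.7152×0.80695 + 0.0722×0.00802 ≈ 0.62839
Lighter = 0.62839, Darker = 0.37127
Ratio = (L_lighter + 0.05) / (L_darker + 0.05)
Ratio = (0.62839 + 0.05) / (0.37127 + 0.05) = 0.67839 / 0.42127 ≈ 1.6104
Ratio ≈ 1.61:1


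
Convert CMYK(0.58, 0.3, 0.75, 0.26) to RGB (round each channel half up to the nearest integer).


R = 255 × (1-C) × (1-K) = 255 × 0.42 × 0.74 = 79.254 → 79
G = 255 × (1-M) × (1-K) = 255 × 0.70 × 0.74 = 132.09 → 132
B = 255 × (1-Y) × (1-K) = 255 × 0.25 × 0.74 = 47.175 → 47
= RGB(79, 132, 47)


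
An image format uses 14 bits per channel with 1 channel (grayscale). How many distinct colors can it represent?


Total bits = 14 bits/channel × 1 channels = 14 bits
Distinct colors = 2^14
= 16,384 colors


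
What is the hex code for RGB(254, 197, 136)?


R = 254 → FE (hex)
G = 197 → C5 (hex)
B = 136 → 88 (hex)
Hex = #FEC588


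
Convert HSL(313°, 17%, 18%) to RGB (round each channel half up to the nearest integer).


H=313°, S=0.17, L=0.18
C = (1-|2L-1|)×S = (1-|-0.64|)×0.17 = 0.0612
H' = H/60 = 313/60 ≈ 5.2167; X = C×(1-|H' mod 2 - 1|) = 0.04794
m = L - C/2 = 0.18 - 0.0306 = 0.1494
Sector ⌊H'⌋ = 5 → (R',G',B') = (0.0612, 0.0, 0.04794)
RGB = ((R'+m)×255, (G'+m)×255, (B'+m)×255) = (53.703, 38.097, 50.3217)
Round half up → RGB(54, 38, 50)


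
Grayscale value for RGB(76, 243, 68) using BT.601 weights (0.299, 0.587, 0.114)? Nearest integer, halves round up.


Gray = 0.299×R + 0.587×G + 0.114×B
Gray = 0.299×76 + 0.587×243 + 0.114×68
Gray = 22.724 + 142.641 + 7.752
Gray = 173.117 → round half up → 173
Gray = 173


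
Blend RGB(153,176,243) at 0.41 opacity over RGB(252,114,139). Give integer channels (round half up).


C = α×F + (1-α)×B, with 1-α = 0.59
R: 0.41×153 + 0.59×252 = 62.73 + 148.68 = 211.41 → 211
G: 0.41×176 + 0.59×114 = 72.16 + 67.26 = 139.42 → 139
B: 0.41×243 + 0.59×139 = 99.63 + 82.01 = 181.64 → 182
= RGB(211, 139, 182)


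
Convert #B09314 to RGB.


B0 → 176 (R)
93 → 147 (G)
14 → 20 (B)
= RGB(176, 147, 20)


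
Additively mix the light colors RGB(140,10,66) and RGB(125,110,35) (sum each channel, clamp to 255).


Additive: each channel = min(255, C₁+C₂)
R: 140+125 = 265 → 255
G: 10+110 = 120 → 120
B: 66+35 = 101 → 101
= RGB(255, 120, 101)


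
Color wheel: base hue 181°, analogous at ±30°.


Base hue: 181°
Left analog: (181 - 30) mod 360 = 151°
Right analog: (181 + 30) mod 360 = 211°
Analogous hues = 151° and 211°


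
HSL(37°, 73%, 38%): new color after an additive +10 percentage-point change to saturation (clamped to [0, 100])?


Original S = 73%
Adjustment = +10 percentage points
New S = 73 + (10) = 83
Clamp to [0, 100] → 83
= HSL(37°, 83%, 38%)


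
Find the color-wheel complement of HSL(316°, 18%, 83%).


Complement = opposite side of color wheel = hue + 180°
H' = (316 + 180) mod 360 = 136°
S and L unchanged.
= HSL(136°, 18%, 83%)


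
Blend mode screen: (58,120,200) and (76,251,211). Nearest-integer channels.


Screen: C = 255 - (255-A)×(255-B)/255, rounded to nearest integer
R: 255 - (255-58)×(255-76)/255 = 255 - 35263/255 ≈ 255 - 138.286 = 116.714 → 117
G: 255 - (255-120)×(255-251)/255 = 255 - 540/255 ≈ 255 - 2.118 = 252.882 → 253
B: 255 - (255-200)×(255-211)/255 = 255 - 2420/255 ≈ 255 - 9.490 = 245.510 → 246
= RGB(117, 253, 246)


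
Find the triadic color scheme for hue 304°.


Triadic: equally spaced at 120° intervals
H1 = 304°
H2 = (304 + 120) mod 360 = 64°
H3 = (304 + 240) mod 360 = 184°
Triadic = 304°, 64°, 184°


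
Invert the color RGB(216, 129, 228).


Invert: (255-R, 255-G, 255-B)
R: 255-216 = 39
G: 255-129 = 126
B: 255-228 = 27
= RGB(39, 126, 27)


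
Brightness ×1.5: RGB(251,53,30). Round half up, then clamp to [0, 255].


Multiply each channel by 1.5, round half up, clamp to [0, 255]
R: 251×1.5 = 376.5 → round → 377 → clamp → 255
G: 53×1.5 = 79.5 → round → 80
B: 30×1.5 = 45
= RGB(255, 80, 45)


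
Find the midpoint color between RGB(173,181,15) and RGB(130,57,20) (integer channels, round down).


Midpoint: each channel = ⌊(C₁+C₂)/2⌋
R: ⌊(173+130)/2⌋ = 151
G: ⌊(181+57)/2⌋ = 119
B: ⌊(15+20)/2⌋ = 17
= RGB(151, 119, 17)


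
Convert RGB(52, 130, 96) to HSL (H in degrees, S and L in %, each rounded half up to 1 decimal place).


Normalize: R'=52/255≈0.2039, G'=130/255≈0.5098, B'=96/255≈0.3765
Max=130/255, Min=52/255, Δ=Max-Min=78/255
L = (Max+Min)/2 = (130+52)/510 = 182/510 = 0.35686… → L = 35.7%
L ≤ 0.5 → S = Δ/(Max+Min) = 78/(130+52) = 78/182 = 0.42857… → S = 42.9%
(the 1/255 factors cancel in S and H, so raw channel differences can be used)
Max is G' → H = 60 × ((B-R)/Δ + 2) = 60 × ((96-52)/78 + 2)
  44/78 + 2 = 0.5641… + 2 = 2.5641…
  H = 60 × 2.5641… = 153.846…° → H = 153.8°
= HSL(153.8°, 42.9%, 35.7%)


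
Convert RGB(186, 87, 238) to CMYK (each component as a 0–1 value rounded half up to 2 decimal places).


R'=186/255≈0.7294, G'=87/255≈0.3412, B'=238/255≈0.9333
K = 1 - max(R',G',B') = 1 - 238/255 = 17/255 = 0.06666… → 0.07
(1-R'-K)/(1-K) simplifies to (max-R)/max with max = 238:
C = (238-186)/238 = 52/238 = 0.21848… → 0.22
M = (238-87)/238 = 151/238 = 0.63445… → 0.63
Y = (238-238)/238 = 0/238 = 0 → 0.00
= CMYK(0.22, 0.63, 0.00, 0.07)


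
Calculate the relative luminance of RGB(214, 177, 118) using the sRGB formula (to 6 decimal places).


Linearize each channel (sRGB transfer function): c = v/255; c_lin = c/12.92 if c ≤ 0.04045, else ((c+0.055)/1.055)^2.4
  R: 214/255 ≈ 0.839216 > 0.04045 → ((0.839216+0.055)/1.055)^2.4 ≈ 0.672443
  G: 177/255 ≈ 0.694118 > 0.04045 → ((0.694118+0.055)/1.055)^2.4 ≈ 0.439657
  B: 118/255 ≈ 0.462745 > 0.04045 → ((0.462745+0.055)/1.055)^2.4 ≈ 0.181164
R_lin = 0.672443, G_lin = 0.439657, B_lin = 0.181164
L = 0.2126×R + 0.7152×G + 0.0722×B
L = 0.2126×0.672443 + 0.7152×0.439657 + 0.0722×0.181164
L ≈ 0.470484


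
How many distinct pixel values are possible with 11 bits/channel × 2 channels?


Total bits = 11 bits/channel × 2 channels = 22 bits
Distinct pixel values = 2^22
= 4,194,304 pixel values


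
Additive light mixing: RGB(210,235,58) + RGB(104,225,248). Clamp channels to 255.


Additive: each channel = min(255, C₁+C₂)
R: 210+104 = 314 → 255
G: 235+225 = 460 → 255
B: 58+248 = 306 → 255
= RGB(255, 255, 255)


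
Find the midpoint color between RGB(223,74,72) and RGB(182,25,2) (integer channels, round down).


Midpoint: each channel = ⌊(C₁+C₂)/2⌋
R: ⌊(223+182)/2⌋ = 202
G: ⌊(74+25)/2⌋ = 49
B: ⌊(72+2)/2⌋ = 37
= RGB(202, 49, 37)


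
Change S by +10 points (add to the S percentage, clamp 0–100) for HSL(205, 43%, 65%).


Original S = 43%
Adjustment = +10 percentage points
New S = 43 + (10) = 53
Clamp to [0, 100] → 53
= HSL(205°, 53%, 65%)


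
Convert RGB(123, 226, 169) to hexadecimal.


R = 123 → 7B (hex)
G = 226 → E2 (hex)
B = 169 → A9 (hex)
Hex = #7BE2A9


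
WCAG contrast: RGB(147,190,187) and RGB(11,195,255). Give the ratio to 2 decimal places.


Linearize each sRGB channel c=v/255: c/12.92 if c ≤ 0.04045 else ((c+0.055)/1.055)^2.4
L = 0.2126×R_lin + 0.7152×G_lin + 0.0722×B_lin
Color 1 (147,190,187):
  R=147: 147/255≈0.5765 > 0.04045 → ((0.5765+0.055)/1.055)^2.4 ≈ 0.29177
  G=190: 190/255≈0.7451 > 0.04045 → ((0.7451+0.055)/1.055)^2.4 ≈ 0.51492
  B=187: 187/255≈0.7333 > 0.04045 → ((0.7333+0.055)/1.055)^2.4 ≈ 0.49693
  L1 = 0.2126×0.29177 + 0.7152×0.51492 + 0.0722×0.49693 ≈ 0.46618
Color 2 (11,195,255):
  R=11: 11/255≈0.0431 > 0.04045 → ((0.0431+0.055)/1.055)^2.4 ≈ 0.00335
  G=195: 195/255≈0.7647 > 0.04045 → ((0.7647+0.055)/1.055)^2.4 ≈ 0.54572
  B=255: 255/255≈1.0000 > 0.04045 → ((1.0000+0.055)/1.055)^2.4 ≈ 1.00000
  L2 = 0.2126×0.00335 + 0.7152×0.54572 + 0.0722×1.00000 ≈ 0.46321
Lighter = 0.46618, Darker = 0.46321
Ratio = (L_lighter + 0.05) / (L_darker + 0.05)
Ratio = (0.46618 + 0.05) / (0.46321 + 0.05) = 0.51618 / 0.51321 ≈ 1.0058
Ratio ≈ 1.01:1


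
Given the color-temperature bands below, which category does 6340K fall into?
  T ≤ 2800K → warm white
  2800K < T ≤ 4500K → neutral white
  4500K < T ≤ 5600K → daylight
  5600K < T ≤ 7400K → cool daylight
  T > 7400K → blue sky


Temperature: 6340K
5600K < 6340K ≤ 7400K → cool daylight
Classification: cool daylight


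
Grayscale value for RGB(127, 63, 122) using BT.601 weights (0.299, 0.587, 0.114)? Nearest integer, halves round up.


Gray = 0.299×R + 0.587×G + 0.114×B
Gray = 0.299×127 + 0.587×63 + 0.114×122
Gray = 37.973 + 36.981 + 13.908
Gray = 88.862 → round half up → 89
Gray = 89


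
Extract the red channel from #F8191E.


Color: #F8191E
R = F8 = 248
G = 19 = 25
B = 1E = 30
Red = 248


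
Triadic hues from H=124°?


Triadic: equally spaced at 120° intervals
H1 = 124°
H2 = (124 + 120) mod 360 = 244°
H3 = (124 + 240) mod 360 = 4°
Triadic = 124°, 244°, 4°


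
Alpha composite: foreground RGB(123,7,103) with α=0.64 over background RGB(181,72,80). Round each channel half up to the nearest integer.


C = α×F + (1-α)×B, with 1-α = 0.36
R: 0.64×123 + 0.36×181 = 78.72 + 65.16 = 143.88 → 144
G: 0.64×7 + 0.36×72 = 4.48 + 25.92 = 30.40 → 30
B: 0.64×103 + 0.36×80 = 65.92 + 28.80 = 94.72 → 95
= RGB(144, 30, 95)


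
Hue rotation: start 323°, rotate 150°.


New hue = (H + rotation) mod 360
New hue = (323 + 150) mod 360
= 473 mod 360
= 113°


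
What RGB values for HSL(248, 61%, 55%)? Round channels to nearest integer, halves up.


H=248°, S=0.61, L=0.55
C = (1-|2L-1|)×S = (1-|0.10|)×0.61 = 0.549
H' = H/60 = 248/60 ≈ 4.1333; X = C×(1-|H' mod 2 - 1|) = 0.0732
m = L - C/2 = 0.55 - 0.2745 = 0.2755
Sector ⌊H'⌋ = 4 → (R',G',B') = (0.0732, 0.0, 0.549)
RGB = ((R'+m)×255, (G'+m)×255, (B'+m)×255) = (88.9185, 70.2525, 210.2475)
Round half up → RGB(89, 70, 210)


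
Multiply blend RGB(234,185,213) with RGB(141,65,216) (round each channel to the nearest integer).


Multiply: C = A×B/255, rounded to nearest integer
R: 234×141/255 = 32994/255 ≈ 129.388 → 129
G: 185×65/255 = 12025/255 ≈ 47.157 → 47
B: 213×216/255 = 46008/255 ≈ 180.424 → 180
= RGB(129, 47, 180)


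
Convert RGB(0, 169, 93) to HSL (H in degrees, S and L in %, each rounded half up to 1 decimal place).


Normalize: R'=0/255≈0.0000, G'=169/255≈0.6627, B'=93/255≈0.3647
Max=169/255, Min=0/255, Δ=Max-Min=169/255
L = (Max+Min)/2 = (169+0)/510 = 169/510 = 0.33137… → L = 33.1%
L ≤ 0.5 → S = Δ/(Max+Min) = 169/(169+0) = 169/169 = 1 → S = 100.0%
(the 1/255 factors cancel in S and H, so raw channel differences can be used)
Max is G' → H = 60 × ((B-R)/Δ + 2) = 60 × ((93-0)/169 + 2)
  93/169 + 2 = 0.5502… + 2 = 2.5502…
  H = 60 × 2.5502… = 153.017…° → H = 153.0°
= HSL(153.0°, 100.0%, 33.1%)


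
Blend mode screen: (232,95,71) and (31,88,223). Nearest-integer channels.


Screen: C = 255 - (255-A)×(255-B)/255, rounded to nearest integer
R: 255 - (255-232)×(255-31)/255 = 255 - 5152/255 ≈ 255 - 20.204 = 234.796 → 235
G: 255 - (255-95)×(255-88)/255 = 255 - 26720/255 ≈ 255 - 104.784 = 150.216 → 150
B: 255 - (255-71)×(255-223)/255 = 255 - 5888/255 ≈ 255 - 23.090 = 231.910 → 232
= RGB(235, 150, 232)


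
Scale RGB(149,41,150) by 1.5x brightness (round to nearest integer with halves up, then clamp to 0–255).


Multiply each channel by 1.5, round half up, clamp to [0, 255]
R: 149×1.5 = 223.5 → round → 224
G: 41×1.5 = 61.5 → round → 62
B: 150×1.5 = 225
= RGB(224, 62, 225)


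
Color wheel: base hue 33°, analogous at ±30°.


Base hue: 33°
Left analog: (33 - 30) mod 360 = 3°
Right analog: (33 + 30) mod 360 = 63°
Analogous hues = 3° and 63°


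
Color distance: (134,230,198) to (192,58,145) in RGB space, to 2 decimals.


d = √[(R₁-R₂)² + (G₁-G₂)² + (B₁-B₂)²]
d = √[(134-192)² + (230-58)² + (198-145)²]
d = √[3364 + 29584 + 2809]
d = √35757
d ≈ 189.10


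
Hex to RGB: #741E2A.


74 → 116 (R)
1E → 30 (G)
2A → 42 (B)
= RGB(116, 30, 42)


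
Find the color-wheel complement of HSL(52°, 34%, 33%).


Complement = opposite side of color wheel = hue + 180°
H' = (52 + 180) mod 360 = 232°
S and L unchanged.
= HSL(232°, 34%, 33%)


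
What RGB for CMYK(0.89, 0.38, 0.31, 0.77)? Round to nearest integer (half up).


R = 255 × (1-C) × (1-K) = 255 × 0.11 × 0.23 = 6.4515 → 6
G = 255 × (1-M) × (1-K) = 255 × 0.62 × 0.23 = 36.363 → 36
B = 255 × (1-Y) × (1-K) = 255 × 0.69 × 0.23 = 40.4685 → 40
= RGB(6, 36, 40)


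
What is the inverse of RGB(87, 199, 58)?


Invert: (255-R, 255-G, 255-B)
R: 255-87 = 168
G: 255-199 = 56
B: 255-58 = 197
= RGB(168, 56, 197)


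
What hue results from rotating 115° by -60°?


New hue = (H + rotation) mod 360
New hue = (115 -60) mod 360
= 55 mod 360
= 55°


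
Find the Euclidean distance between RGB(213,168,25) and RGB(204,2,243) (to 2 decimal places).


d = √[(R₁-R₂)² + (G₁-G₂)² + (B₁-B₂)²]
d = √[(213-204)² + (168-2)² + (25-243)²]
d = √[81 + 27556 + 47524]
d = √75161
d ≈ 274.16
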